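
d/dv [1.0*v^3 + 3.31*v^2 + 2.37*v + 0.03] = 3.0*v^2 + 6.62*v + 2.37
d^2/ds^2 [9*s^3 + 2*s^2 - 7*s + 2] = 54*s + 4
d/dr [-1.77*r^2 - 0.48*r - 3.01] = -3.54*r - 0.48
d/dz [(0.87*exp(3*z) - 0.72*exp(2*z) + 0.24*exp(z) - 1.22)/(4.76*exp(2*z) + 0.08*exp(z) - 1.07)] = (4.1412*exp(4*z) + 0.1392*exp(3*z) - 3.9927*exp(2*z) + 13.1552*exp(z) - 0.1592)*exp(z)/(22.6576*exp(4*z) + 0.7616*exp(3*z) - 10.18*exp(2*z) - 0.1712*exp(z) + 1.1449)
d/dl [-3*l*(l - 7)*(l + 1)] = -9*l^2 + 36*l + 21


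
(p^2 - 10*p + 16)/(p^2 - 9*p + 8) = (p - 2)/(p - 1)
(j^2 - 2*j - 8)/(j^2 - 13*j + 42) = (j^2 - 2*j - 8)/(j^2 - 13*j + 42)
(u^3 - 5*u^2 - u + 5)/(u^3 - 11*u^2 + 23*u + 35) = (u - 1)/(u - 7)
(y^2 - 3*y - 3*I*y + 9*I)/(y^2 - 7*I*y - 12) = (y - 3)/(y - 4*I)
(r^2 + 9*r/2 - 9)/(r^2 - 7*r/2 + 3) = (r + 6)/(r - 2)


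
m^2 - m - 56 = (m - 8)*(m + 7)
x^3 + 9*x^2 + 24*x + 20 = (x + 2)^2*(x + 5)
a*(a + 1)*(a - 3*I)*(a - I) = a^4 + a^3 - 4*I*a^3 - 3*a^2 - 4*I*a^2 - 3*a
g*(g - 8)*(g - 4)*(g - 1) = g^4 - 13*g^3 + 44*g^2 - 32*g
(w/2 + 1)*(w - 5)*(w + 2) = w^3/2 - w^2/2 - 8*w - 10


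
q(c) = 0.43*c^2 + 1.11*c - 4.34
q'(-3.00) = -1.47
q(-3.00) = -3.80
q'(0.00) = 1.11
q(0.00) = -4.34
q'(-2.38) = -0.94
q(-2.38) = -4.55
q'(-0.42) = 0.75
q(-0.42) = -4.73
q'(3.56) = 4.17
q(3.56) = 5.06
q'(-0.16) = 0.97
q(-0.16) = -4.51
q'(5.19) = 5.57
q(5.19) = 13.00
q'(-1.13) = 0.14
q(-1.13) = -5.05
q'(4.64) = 5.10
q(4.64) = 10.07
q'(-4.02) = -2.35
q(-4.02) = -1.85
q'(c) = 0.86*c + 1.11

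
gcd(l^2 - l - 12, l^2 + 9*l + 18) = l + 3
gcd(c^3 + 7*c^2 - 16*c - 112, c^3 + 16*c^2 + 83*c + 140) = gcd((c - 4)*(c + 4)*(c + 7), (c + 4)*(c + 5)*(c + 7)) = c^2 + 11*c + 28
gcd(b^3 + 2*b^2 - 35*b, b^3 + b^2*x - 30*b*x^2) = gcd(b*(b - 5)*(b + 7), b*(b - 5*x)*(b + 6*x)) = b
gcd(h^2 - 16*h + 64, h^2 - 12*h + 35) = 1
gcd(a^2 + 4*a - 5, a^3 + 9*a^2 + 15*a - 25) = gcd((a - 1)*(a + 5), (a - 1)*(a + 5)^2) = a^2 + 4*a - 5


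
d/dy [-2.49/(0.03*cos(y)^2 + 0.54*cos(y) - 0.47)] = -(0.1494*cos(y) + 1.3446)*sin(y)/(0.03*cos(y)^2 + 0.54*cos(y) - 0.47)^2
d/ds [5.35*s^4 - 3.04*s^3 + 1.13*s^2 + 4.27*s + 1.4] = 21.4*s^3 - 9.12*s^2 + 2.26*s + 4.27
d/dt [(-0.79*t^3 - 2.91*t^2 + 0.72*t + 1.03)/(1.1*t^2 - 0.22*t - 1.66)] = (-0.869*t^4 + 0.3476*t^3 + 3.7824*t^2 + 7.3952*t - 0.9686)/(1.21*t^4 - 0.484*t^3 - 3.6036*t^2 + 0.7304*t + 2.7556)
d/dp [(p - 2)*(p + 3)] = 2*p + 1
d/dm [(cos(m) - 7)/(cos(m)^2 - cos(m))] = (sin(m) + 7*sin(m)/cos(m)^2 - 14*tan(m))/(cos(m) - 1)^2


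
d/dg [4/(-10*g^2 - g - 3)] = 4*(20*g + 1)/(10*g^2 + g + 3)^2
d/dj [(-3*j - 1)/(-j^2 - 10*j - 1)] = (3*j^2 + 30*j - 2*(j + 5)*(3*j + 1) + 3)/(j^2 + 10*j + 1)^2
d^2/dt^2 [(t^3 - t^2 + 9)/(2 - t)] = 2*(-t^3 + 6*t^2 - 12*t - 5)/(t^3 - 6*t^2 + 12*t - 8)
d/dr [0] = 0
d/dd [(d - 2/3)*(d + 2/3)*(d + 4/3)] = 3*d^2 + 8*d/3 - 4/9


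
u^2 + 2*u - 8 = (u - 2)*(u + 4)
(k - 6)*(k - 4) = k^2 - 10*k + 24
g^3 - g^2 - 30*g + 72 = (g - 4)*(g - 3)*(g + 6)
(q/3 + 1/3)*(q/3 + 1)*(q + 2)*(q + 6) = q^4/9 + 4*q^3/3 + 47*q^2/9 + 8*q + 4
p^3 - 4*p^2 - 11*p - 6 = (p - 6)*(p + 1)^2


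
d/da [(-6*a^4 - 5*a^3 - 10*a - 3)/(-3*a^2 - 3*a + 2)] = (36*a^5 + 69*a^4 - 18*a^3 - 60*a^2 - 18*a - 29)/(9*a^4 + 18*a^3 - 3*a^2 - 12*a + 4)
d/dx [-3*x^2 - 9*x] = -6*x - 9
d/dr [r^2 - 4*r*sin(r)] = -4*r*cos(r) + 2*r - 4*sin(r)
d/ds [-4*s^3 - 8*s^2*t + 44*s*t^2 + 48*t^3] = -12*s^2 - 16*s*t + 44*t^2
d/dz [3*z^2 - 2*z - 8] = 6*z - 2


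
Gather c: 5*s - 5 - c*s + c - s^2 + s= c*(1 - s) - s^2 + 6*s - 5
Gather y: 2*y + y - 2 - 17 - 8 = 3*y - 27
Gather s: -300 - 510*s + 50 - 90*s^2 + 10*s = -90*s^2 - 500*s - 250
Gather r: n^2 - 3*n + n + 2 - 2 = n^2 - 2*n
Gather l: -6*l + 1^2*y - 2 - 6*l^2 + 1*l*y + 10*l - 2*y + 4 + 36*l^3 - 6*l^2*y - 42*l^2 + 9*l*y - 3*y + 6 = 36*l^3 + l^2*(-6*y - 48) + l*(10*y + 4) - 4*y + 8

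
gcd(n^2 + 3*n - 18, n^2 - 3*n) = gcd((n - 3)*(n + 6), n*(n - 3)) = n - 3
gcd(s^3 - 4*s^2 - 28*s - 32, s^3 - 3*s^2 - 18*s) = 1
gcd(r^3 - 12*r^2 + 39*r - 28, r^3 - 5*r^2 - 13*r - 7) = r - 7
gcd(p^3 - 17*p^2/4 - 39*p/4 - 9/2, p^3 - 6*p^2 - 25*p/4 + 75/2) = p - 6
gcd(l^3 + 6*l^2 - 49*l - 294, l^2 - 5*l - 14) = l - 7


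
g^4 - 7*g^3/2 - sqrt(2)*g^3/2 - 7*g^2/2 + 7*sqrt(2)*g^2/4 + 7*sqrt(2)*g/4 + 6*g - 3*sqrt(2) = (g - 4)*(g - 1)*(g + 3/2)*(g - sqrt(2)/2)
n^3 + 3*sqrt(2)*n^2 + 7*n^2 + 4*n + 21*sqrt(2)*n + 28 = (n + 7)*(n + sqrt(2))*(n + 2*sqrt(2))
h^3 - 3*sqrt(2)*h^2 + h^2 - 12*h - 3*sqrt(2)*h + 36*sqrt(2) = (h - 3)*(h + 4)*(h - 3*sqrt(2))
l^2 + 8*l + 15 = (l + 3)*(l + 5)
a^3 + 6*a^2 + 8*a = a*(a + 2)*(a + 4)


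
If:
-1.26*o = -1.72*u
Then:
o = 1.36507936507937*u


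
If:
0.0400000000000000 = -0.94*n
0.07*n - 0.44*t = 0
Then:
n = -0.04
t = -0.01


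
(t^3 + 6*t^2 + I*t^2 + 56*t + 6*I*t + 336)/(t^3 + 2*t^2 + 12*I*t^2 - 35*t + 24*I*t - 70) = (t^3 + t^2*(6 + I) + t*(56 + 6*I) + 336)/(t^3 + t^2*(2 + 12*I) + t*(-35 + 24*I) - 70)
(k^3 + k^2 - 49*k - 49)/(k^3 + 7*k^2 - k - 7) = (k - 7)/(k - 1)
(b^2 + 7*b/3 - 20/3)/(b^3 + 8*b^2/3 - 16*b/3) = (3*b - 5)/(b*(3*b - 4))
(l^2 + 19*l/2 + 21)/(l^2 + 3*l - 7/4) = 2*(l + 6)/(2*l - 1)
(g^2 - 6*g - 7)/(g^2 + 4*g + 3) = (g - 7)/(g + 3)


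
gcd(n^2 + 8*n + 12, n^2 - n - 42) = n + 6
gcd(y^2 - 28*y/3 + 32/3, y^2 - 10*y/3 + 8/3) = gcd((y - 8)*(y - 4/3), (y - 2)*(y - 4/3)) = y - 4/3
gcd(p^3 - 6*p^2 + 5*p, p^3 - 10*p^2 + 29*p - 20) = p^2 - 6*p + 5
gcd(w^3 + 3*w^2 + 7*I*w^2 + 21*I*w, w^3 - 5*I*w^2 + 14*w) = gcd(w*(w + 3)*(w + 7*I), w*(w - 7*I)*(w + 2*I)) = w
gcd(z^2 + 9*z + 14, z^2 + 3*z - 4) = 1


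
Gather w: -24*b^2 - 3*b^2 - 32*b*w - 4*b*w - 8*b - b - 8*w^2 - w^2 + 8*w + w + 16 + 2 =-27*b^2 - 9*b - 9*w^2 + w*(9 - 36*b) + 18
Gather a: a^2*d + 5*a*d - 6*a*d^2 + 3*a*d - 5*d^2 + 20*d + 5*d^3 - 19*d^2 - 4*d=a^2*d + a*(-6*d^2 + 8*d) + 5*d^3 - 24*d^2 + 16*d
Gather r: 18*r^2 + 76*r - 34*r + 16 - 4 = 18*r^2 + 42*r + 12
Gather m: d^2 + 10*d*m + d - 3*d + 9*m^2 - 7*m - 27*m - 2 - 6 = d^2 - 2*d + 9*m^2 + m*(10*d - 34) - 8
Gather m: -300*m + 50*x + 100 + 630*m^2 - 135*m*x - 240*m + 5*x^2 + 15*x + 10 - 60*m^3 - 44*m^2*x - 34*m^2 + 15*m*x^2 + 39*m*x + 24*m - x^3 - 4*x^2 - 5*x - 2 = -60*m^3 + m^2*(596 - 44*x) + m*(15*x^2 - 96*x - 516) - x^3 + x^2 + 60*x + 108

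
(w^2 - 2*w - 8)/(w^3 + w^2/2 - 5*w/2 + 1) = 2*(w - 4)/(2*w^2 - 3*w + 1)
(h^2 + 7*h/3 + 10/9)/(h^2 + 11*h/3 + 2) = (h + 5/3)/(h + 3)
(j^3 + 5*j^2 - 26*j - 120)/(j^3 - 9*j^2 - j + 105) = (j^2 + 10*j + 24)/(j^2 - 4*j - 21)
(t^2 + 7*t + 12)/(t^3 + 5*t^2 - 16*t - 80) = (t + 3)/(t^2 + t - 20)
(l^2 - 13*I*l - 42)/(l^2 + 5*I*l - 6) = (l^2 - 13*I*l - 42)/(l^2 + 5*I*l - 6)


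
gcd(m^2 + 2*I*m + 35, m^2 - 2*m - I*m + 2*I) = 1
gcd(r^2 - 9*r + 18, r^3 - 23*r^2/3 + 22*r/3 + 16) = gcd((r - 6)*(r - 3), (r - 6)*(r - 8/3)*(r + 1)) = r - 6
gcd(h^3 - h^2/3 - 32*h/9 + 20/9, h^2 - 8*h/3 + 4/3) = h - 2/3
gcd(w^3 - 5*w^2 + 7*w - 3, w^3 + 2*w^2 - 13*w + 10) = w - 1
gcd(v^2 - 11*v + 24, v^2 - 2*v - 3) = v - 3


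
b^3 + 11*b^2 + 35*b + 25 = (b + 1)*(b + 5)^2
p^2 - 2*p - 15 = (p - 5)*(p + 3)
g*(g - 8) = g^2 - 8*g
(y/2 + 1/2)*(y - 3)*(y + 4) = y^3/2 + y^2 - 11*y/2 - 6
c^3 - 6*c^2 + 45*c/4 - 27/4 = (c - 3)*(c - 3/2)^2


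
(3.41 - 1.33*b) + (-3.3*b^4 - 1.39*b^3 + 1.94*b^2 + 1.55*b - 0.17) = -3.3*b^4 - 1.39*b^3 + 1.94*b^2 + 0.22*b + 3.24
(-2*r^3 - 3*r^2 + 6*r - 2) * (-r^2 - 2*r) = 2*r^5 + 7*r^4 - 10*r^2 + 4*r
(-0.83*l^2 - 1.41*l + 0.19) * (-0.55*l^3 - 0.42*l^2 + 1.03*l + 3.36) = 0.4565*l^5 + 1.1241*l^4 - 0.3672*l^3 - 4.3209*l^2 - 4.5419*l + 0.6384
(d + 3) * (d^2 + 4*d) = d^3 + 7*d^2 + 12*d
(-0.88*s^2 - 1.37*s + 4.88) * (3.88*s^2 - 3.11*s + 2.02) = -3.4144*s^4 - 2.5788*s^3 + 21.4175*s^2 - 17.9442*s + 9.8576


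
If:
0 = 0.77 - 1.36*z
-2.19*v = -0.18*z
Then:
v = 0.05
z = 0.57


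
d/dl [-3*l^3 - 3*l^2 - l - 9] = -9*l^2 - 6*l - 1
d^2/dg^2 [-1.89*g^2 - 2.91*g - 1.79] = -3.78000000000000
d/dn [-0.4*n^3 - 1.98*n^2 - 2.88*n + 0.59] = -1.2*n^2 - 3.96*n - 2.88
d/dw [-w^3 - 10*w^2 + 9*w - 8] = -3*w^2 - 20*w + 9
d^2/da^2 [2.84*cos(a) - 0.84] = -2.84*cos(a)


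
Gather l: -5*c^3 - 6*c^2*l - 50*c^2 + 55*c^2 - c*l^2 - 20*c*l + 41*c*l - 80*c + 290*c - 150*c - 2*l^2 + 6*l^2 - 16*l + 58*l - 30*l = -5*c^3 + 5*c^2 + 60*c + l^2*(4 - c) + l*(-6*c^2 + 21*c + 12)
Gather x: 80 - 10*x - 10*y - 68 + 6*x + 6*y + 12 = -4*x - 4*y + 24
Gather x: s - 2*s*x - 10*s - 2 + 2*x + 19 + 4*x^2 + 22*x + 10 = -9*s + 4*x^2 + x*(24 - 2*s) + 27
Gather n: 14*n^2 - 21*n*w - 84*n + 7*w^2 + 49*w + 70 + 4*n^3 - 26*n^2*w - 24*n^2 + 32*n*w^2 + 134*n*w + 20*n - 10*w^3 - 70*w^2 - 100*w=4*n^3 + n^2*(-26*w - 10) + n*(32*w^2 + 113*w - 64) - 10*w^3 - 63*w^2 - 51*w + 70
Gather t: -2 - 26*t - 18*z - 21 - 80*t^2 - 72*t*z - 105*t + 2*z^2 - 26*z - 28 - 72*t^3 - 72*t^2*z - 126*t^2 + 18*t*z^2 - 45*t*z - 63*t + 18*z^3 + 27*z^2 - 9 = -72*t^3 + t^2*(-72*z - 206) + t*(18*z^2 - 117*z - 194) + 18*z^3 + 29*z^2 - 44*z - 60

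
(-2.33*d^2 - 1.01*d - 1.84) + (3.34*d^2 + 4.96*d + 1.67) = 1.01*d^2 + 3.95*d - 0.17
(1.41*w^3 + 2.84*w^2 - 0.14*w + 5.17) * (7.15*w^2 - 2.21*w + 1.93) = 10.0815*w^5 + 17.1899*w^4 - 4.5561*w^3 + 42.7561*w^2 - 11.6959*w + 9.9781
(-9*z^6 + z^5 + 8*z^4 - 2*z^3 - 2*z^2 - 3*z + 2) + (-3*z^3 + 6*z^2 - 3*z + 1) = -9*z^6 + z^5 + 8*z^4 - 5*z^3 + 4*z^2 - 6*z + 3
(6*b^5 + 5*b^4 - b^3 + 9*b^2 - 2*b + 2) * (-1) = -6*b^5 - 5*b^4 + b^3 - 9*b^2 + 2*b - 2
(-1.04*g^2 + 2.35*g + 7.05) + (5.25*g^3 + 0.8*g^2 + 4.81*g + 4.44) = 5.25*g^3 - 0.24*g^2 + 7.16*g + 11.49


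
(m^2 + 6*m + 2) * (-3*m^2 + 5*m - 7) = -3*m^4 - 13*m^3 + 17*m^2 - 32*m - 14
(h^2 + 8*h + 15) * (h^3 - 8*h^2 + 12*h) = h^5 - 37*h^3 - 24*h^2 + 180*h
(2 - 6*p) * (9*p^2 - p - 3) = -54*p^3 + 24*p^2 + 16*p - 6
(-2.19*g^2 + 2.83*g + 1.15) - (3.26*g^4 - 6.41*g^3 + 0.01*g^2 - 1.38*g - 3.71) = -3.26*g^4 + 6.41*g^3 - 2.2*g^2 + 4.21*g + 4.86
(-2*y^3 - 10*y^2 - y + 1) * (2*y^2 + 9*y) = -4*y^5 - 38*y^4 - 92*y^3 - 7*y^2 + 9*y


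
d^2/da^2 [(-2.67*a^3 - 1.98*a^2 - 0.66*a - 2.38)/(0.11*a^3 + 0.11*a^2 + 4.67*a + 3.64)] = (0.0166979999999999*a^6 + 8.181558*a^5 + 18.53808*a^4 - 100.986706*a^3 - 271.90128*a^2 - 212.290932*a - 131.93446)/(0.001331*a^9 + 0.003993*a^8 + 0.173514*a^7 + 0.472505*a^6 + 7.630722*a^5 + 18.548277*a^4 + 117.439139*a^3 + 242.525556*a^2 + 185.626896*a + 48.228544)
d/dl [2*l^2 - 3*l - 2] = 4*l - 3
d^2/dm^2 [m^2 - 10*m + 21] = 2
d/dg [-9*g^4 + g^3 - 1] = g^2*(3 - 36*g)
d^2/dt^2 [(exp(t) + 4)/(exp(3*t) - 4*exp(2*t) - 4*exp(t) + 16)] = 4*(exp(6*t) + 6*exp(5*t) - 36*exp(4*t) + 288*exp(t) + 128)*exp(t)/(exp(9*t) - 12*exp(8*t) + 36*exp(7*t) + 80*exp(6*t) - 528*exp(5*t) + 192*exp(4*t) + 2240*exp(3*t) - 2304*exp(2*t) - 3072*exp(t) + 4096)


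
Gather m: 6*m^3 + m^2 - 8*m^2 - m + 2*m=6*m^3 - 7*m^2 + m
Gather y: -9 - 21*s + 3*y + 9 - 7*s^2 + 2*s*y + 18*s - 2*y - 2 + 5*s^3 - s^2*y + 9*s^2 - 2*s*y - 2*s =5*s^3 + 2*s^2 - 5*s + y*(1 - s^2) - 2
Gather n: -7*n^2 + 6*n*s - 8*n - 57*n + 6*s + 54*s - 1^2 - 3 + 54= -7*n^2 + n*(6*s - 65) + 60*s + 50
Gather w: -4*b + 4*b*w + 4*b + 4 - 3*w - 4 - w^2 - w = -w^2 + w*(4*b - 4)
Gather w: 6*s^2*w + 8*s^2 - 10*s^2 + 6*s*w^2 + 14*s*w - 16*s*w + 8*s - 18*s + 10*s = -2*s^2 + 6*s*w^2 + w*(6*s^2 - 2*s)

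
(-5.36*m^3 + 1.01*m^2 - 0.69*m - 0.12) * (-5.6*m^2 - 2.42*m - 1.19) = 30.016*m^5 + 7.3152*m^4 + 7.7982*m^3 + 1.1399*m^2 + 1.1115*m + 0.1428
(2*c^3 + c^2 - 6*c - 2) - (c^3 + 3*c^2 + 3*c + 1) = c^3 - 2*c^2 - 9*c - 3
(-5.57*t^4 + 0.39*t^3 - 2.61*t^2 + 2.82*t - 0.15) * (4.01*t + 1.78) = -22.3357*t^5 - 8.3507*t^4 - 9.7719*t^3 + 6.6624*t^2 + 4.4181*t - 0.267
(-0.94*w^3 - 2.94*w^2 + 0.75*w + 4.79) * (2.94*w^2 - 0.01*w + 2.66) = -2.7636*w^5 - 8.6342*w^4 - 0.266*w^3 + 6.2547*w^2 + 1.9471*w + 12.7414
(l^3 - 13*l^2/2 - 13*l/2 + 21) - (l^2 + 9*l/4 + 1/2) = l^3 - 15*l^2/2 - 35*l/4 + 41/2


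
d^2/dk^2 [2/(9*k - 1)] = 324/(9*k - 1)^3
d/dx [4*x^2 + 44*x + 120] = 8*x + 44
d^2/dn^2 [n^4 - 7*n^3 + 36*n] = 6*n*(2*n - 7)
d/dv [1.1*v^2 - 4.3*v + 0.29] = 2.2*v - 4.3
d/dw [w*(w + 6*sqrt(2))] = 2*w + 6*sqrt(2)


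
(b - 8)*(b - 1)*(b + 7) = b^3 - 2*b^2 - 55*b + 56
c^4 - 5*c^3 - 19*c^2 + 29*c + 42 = (c - 7)*(c - 2)*(c + 1)*(c + 3)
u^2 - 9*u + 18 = (u - 6)*(u - 3)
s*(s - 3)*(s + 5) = s^3 + 2*s^2 - 15*s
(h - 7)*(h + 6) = h^2 - h - 42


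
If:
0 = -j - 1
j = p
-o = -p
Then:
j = -1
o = -1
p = -1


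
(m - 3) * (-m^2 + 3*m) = -m^3 + 6*m^2 - 9*m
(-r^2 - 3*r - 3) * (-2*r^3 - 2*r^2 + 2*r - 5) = 2*r^5 + 8*r^4 + 10*r^3 + 5*r^2 + 9*r + 15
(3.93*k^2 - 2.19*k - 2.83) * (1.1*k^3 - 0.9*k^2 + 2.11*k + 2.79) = 4.323*k^5 - 5.946*k^4 + 7.1503*k^3 + 8.8908*k^2 - 12.0814*k - 7.8957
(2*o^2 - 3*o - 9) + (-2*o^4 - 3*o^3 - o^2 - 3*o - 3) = -2*o^4 - 3*o^3 + o^2 - 6*o - 12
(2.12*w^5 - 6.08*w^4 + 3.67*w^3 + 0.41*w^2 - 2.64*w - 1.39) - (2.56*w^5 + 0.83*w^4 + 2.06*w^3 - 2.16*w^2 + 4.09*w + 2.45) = -0.44*w^5 - 6.91*w^4 + 1.61*w^3 + 2.57*w^2 - 6.73*w - 3.84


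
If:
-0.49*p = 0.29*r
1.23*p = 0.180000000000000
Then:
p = 0.15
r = -0.25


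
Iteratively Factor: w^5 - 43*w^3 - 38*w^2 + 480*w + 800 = (w + 2)*(w^4 - 2*w^3 - 39*w^2 + 40*w + 400) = (w + 2)*(w + 4)*(w^3 - 6*w^2 - 15*w + 100) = (w - 5)*(w + 2)*(w + 4)*(w^2 - w - 20) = (w - 5)*(w + 2)*(w + 4)^2*(w - 5)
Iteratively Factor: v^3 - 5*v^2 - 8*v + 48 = (v + 3)*(v^2 - 8*v + 16) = (v - 4)*(v + 3)*(v - 4)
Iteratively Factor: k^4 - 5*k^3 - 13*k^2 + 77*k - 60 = (k - 5)*(k^3 - 13*k + 12) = (k - 5)*(k - 1)*(k^2 + k - 12) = (k - 5)*(k - 1)*(k + 4)*(k - 3)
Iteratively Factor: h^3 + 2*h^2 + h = (h + 1)*(h^2 + h) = (h + 1)^2*(h)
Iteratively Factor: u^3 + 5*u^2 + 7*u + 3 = (u + 3)*(u^2 + 2*u + 1) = (u + 1)*(u + 3)*(u + 1)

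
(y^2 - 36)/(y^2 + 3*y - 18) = (y - 6)/(y - 3)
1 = 1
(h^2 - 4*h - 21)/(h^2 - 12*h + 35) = (h + 3)/(h - 5)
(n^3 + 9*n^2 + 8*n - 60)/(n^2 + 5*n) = n + 4 - 12/n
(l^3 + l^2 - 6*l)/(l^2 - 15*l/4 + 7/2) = 4*l*(l + 3)/(4*l - 7)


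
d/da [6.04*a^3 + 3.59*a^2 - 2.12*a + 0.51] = 18.12*a^2 + 7.18*a - 2.12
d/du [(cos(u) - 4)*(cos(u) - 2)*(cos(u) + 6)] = (28 - 3*cos(u)^2)*sin(u)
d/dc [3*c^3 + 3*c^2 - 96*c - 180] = 9*c^2 + 6*c - 96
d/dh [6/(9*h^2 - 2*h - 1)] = 12*(1 - 9*h)/(-9*h^2 + 2*h + 1)^2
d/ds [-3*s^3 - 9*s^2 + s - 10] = -9*s^2 - 18*s + 1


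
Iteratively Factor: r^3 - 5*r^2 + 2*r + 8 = (r - 2)*(r^2 - 3*r - 4) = (r - 4)*(r - 2)*(r + 1)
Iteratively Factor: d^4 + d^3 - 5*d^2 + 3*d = (d - 1)*(d^3 + 2*d^2 - 3*d) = (d - 1)*(d + 3)*(d^2 - d) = d*(d - 1)*(d + 3)*(d - 1)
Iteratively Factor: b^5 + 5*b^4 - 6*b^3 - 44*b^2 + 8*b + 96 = (b + 2)*(b^4 + 3*b^3 - 12*b^2 - 20*b + 48) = (b + 2)*(b + 4)*(b^3 - b^2 - 8*b + 12) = (b + 2)*(b + 3)*(b + 4)*(b^2 - 4*b + 4) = (b - 2)*(b + 2)*(b + 3)*(b + 4)*(b - 2)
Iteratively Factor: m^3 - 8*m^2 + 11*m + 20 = (m - 4)*(m^2 - 4*m - 5) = (m - 5)*(m - 4)*(m + 1)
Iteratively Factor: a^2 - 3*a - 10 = (a + 2)*(a - 5)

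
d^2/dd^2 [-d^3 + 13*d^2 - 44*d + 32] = 26 - 6*d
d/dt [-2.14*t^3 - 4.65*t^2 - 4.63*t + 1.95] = -6.42*t^2 - 9.3*t - 4.63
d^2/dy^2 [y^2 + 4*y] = 2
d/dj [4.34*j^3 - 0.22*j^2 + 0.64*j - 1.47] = 13.02*j^2 - 0.44*j + 0.64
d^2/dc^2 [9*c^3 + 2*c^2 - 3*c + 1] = 54*c + 4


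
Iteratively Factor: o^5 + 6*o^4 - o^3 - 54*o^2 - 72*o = (o + 2)*(o^4 + 4*o^3 - 9*o^2 - 36*o) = (o + 2)*(o + 4)*(o^3 - 9*o) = (o + 2)*(o + 3)*(o + 4)*(o^2 - 3*o) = (o - 3)*(o + 2)*(o + 3)*(o + 4)*(o)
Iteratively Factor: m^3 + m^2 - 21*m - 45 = (m + 3)*(m^2 - 2*m - 15) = (m + 3)^2*(m - 5)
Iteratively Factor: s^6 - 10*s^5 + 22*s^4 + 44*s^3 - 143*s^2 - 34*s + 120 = (s + 1)*(s^5 - 11*s^4 + 33*s^3 + 11*s^2 - 154*s + 120) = (s - 1)*(s + 1)*(s^4 - 10*s^3 + 23*s^2 + 34*s - 120) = (s - 3)*(s - 1)*(s + 1)*(s^3 - 7*s^2 + 2*s + 40) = (s - 4)*(s - 3)*(s - 1)*(s + 1)*(s^2 - 3*s - 10) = (s - 5)*(s - 4)*(s - 3)*(s - 1)*(s + 1)*(s + 2)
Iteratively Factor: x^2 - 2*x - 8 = (x - 4)*(x + 2)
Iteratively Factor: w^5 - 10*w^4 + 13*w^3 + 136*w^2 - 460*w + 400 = (w - 2)*(w^4 - 8*w^3 - 3*w^2 + 130*w - 200) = (w - 5)*(w - 2)*(w^3 - 3*w^2 - 18*w + 40) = (w - 5)^2*(w - 2)*(w^2 + 2*w - 8) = (w - 5)^2*(w - 2)^2*(w + 4)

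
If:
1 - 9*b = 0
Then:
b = 1/9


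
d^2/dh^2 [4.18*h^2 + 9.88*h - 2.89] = 8.36000000000000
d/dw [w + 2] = 1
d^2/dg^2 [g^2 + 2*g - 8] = 2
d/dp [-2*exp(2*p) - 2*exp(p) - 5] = (-4*exp(p) - 2)*exp(p)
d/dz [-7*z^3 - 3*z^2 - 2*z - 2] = -21*z^2 - 6*z - 2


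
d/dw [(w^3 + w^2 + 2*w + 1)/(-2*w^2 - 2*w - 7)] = (-2*w^4 - 4*w^3 - 19*w^2 - 10*w - 12)/(4*w^4 + 8*w^3 + 32*w^2 + 28*w + 49)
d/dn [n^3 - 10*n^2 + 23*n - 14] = 3*n^2 - 20*n + 23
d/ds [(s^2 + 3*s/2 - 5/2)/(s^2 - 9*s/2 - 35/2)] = -6/(s^2 - 14*s + 49)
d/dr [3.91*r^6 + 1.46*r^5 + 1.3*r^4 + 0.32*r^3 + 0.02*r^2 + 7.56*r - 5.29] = 23.46*r^5 + 7.3*r^4 + 5.2*r^3 + 0.96*r^2 + 0.04*r + 7.56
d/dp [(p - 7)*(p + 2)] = 2*p - 5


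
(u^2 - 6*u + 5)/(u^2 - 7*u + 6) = (u - 5)/(u - 6)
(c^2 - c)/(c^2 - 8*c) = (c - 1)/(c - 8)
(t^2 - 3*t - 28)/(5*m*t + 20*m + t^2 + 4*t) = (t - 7)/(5*m + t)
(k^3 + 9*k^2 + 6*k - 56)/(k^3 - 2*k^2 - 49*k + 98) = (k + 4)/(k - 7)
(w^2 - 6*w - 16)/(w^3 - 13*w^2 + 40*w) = (w + 2)/(w*(w - 5))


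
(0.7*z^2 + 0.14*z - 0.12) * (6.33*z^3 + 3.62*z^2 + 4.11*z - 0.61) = 4.431*z^5 + 3.4202*z^4 + 2.6242*z^3 - 0.286*z^2 - 0.5786*z + 0.0732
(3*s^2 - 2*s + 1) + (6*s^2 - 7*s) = 9*s^2 - 9*s + 1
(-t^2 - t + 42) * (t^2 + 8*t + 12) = -t^4 - 9*t^3 + 22*t^2 + 324*t + 504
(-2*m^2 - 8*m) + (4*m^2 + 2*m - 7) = 2*m^2 - 6*m - 7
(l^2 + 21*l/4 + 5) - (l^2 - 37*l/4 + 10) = 29*l/2 - 5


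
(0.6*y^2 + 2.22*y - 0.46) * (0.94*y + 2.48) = 0.564*y^3 + 3.5748*y^2 + 5.0732*y - 1.1408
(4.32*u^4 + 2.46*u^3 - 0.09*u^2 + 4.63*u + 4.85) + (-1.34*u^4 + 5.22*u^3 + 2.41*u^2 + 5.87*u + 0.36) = 2.98*u^4 + 7.68*u^3 + 2.32*u^2 + 10.5*u + 5.21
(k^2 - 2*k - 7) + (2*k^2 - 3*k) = 3*k^2 - 5*k - 7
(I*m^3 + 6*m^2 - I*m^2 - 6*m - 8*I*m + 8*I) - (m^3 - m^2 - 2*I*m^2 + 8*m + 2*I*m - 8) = -m^3 + I*m^3 + 7*m^2 + I*m^2 - 14*m - 10*I*m + 8 + 8*I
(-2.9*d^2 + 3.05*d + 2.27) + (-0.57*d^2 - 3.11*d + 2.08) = -3.47*d^2 - 0.0600000000000001*d + 4.35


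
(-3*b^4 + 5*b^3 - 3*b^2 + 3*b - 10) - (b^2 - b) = -3*b^4 + 5*b^3 - 4*b^2 + 4*b - 10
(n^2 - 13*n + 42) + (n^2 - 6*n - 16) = 2*n^2 - 19*n + 26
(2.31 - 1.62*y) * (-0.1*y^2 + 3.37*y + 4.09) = 0.162*y^3 - 5.6904*y^2 + 1.1589*y + 9.4479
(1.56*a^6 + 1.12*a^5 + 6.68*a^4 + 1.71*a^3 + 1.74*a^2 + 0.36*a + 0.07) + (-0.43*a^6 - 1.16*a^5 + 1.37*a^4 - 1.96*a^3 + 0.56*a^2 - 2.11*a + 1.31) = 1.13*a^6 - 0.0399999999999998*a^5 + 8.05*a^4 - 0.25*a^3 + 2.3*a^2 - 1.75*a + 1.38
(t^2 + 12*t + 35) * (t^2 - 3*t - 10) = t^4 + 9*t^3 - 11*t^2 - 225*t - 350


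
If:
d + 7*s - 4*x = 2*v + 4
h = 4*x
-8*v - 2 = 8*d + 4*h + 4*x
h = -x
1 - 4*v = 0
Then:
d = -1/2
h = 0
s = 5/7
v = 1/4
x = 0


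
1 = 1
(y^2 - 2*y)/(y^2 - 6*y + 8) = y/(y - 4)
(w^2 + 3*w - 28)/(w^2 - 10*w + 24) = (w + 7)/(w - 6)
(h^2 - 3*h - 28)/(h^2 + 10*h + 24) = (h - 7)/(h + 6)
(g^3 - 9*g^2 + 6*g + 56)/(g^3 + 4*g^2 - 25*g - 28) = (g^2 - 5*g - 14)/(g^2 + 8*g + 7)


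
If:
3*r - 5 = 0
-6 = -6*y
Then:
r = 5/3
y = 1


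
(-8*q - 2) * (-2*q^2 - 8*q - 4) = 16*q^3 + 68*q^2 + 48*q + 8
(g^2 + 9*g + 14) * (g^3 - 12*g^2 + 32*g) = g^5 - 3*g^4 - 62*g^3 + 120*g^2 + 448*g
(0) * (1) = 0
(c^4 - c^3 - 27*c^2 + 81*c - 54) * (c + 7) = c^5 + 6*c^4 - 34*c^3 - 108*c^2 + 513*c - 378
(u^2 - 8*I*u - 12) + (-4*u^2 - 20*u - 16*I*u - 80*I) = -3*u^2 - 20*u - 24*I*u - 12 - 80*I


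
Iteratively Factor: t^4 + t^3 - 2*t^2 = (t)*(t^3 + t^2 - 2*t) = t^2*(t^2 + t - 2) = t^2*(t - 1)*(t + 2)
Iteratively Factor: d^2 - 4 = (d - 2)*(d + 2)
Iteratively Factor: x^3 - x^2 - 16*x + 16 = (x - 1)*(x^2 - 16) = (x - 1)*(x + 4)*(x - 4)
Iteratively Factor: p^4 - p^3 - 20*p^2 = (p)*(p^3 - p^2 - 20*p) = p*(p + 4)*(p^2 - 5*p) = p^2*(p + 4)*(p - 5)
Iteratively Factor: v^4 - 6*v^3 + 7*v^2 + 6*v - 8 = (v - 1)*(v^3 - 5*v^2 + 2*v + 8) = (v - 1)*(v + 1)*(v^2 - 6*v + 8) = (v - 4)*(v - 1)*(v + 1)*(v - 2)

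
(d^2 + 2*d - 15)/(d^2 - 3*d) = (d + 5)/d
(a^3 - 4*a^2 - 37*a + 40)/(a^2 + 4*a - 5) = a - 8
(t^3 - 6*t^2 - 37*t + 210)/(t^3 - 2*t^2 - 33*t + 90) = (t - 7)/(t - 3)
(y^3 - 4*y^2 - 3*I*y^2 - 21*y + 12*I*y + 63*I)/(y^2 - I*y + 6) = (y^2 - 4*y - 21)/(y + 2*I)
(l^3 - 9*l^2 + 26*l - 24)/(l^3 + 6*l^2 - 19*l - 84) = (l^2 - 5*l + 6)/(l^2 + 10*l + 21)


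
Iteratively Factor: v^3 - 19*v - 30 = (v + 2)*(v^2 - 2*v - 15) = (v - 5)*(v + 2)*(v + 3)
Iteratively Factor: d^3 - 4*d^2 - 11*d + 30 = (d - 5)*(d^2 + d - 6) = (d - 5)*(d + 3)*(d - 2)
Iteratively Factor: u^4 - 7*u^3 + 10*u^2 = (u - 5)*(u^3 - 2*u^2) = u*(u - 5)*(u^2 - 2*u) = u^2*(u - 5)*(u - 2)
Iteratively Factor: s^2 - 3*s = (s)*(s - 3)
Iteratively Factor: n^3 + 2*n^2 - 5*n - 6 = (n - 2)*(n^2 + 4*n + 3) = (n - 2)*(n + 3)*(n + 1)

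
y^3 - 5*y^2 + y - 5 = (y - 5)*(y - I)*(y + I)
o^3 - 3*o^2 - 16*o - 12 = (o - 6)*(o + 1)*(o + 2)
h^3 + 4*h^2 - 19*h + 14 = (h - 2)*(h - 1)*(h + 7)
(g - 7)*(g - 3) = g^2 - 10*g + 21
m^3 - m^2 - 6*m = m*(m - 3)*(m + 2)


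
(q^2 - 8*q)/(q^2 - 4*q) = (q - 8)/(q - 4)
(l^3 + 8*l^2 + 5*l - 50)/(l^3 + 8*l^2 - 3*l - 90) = (l^2 + 3*l - 10)/(l^2 + 3*l - 18)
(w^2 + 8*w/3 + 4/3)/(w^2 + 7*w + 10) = (w + 2/3)/(w + 5)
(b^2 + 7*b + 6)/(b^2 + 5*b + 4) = (b + 6)/(b + 4)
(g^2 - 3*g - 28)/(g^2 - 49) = (g + 4)/(g + 7)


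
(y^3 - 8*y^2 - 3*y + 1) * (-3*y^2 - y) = -3*y^5 + 23*y^4 + 17*y^3 - y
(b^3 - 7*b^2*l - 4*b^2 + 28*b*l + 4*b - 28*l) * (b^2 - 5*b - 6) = b^5 - 7*b^4*l - 9*b^4 + 63*b^3*l + 18*b^3 - 126*b^2*l + 4*b^2 - 28*b*l - 24*b + 168*l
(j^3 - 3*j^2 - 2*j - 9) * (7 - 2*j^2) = -2*j^5 + 6*j^4 + 11*j^3 - 3*j^2 - 14*j - 63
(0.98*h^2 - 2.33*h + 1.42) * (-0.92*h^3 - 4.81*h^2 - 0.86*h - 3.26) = -0.9016*h^5 - 2.5702*h^4 + 9.0581*h^3 - 8.0212*h^2 + 6.3746*h - 4.6292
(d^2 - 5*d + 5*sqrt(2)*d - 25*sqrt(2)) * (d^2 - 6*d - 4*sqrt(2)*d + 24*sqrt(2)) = d^4 - 11*d^3 + sqrt(2)*d^3 - 11*sqrt(2)*d^2 - 10*d^2 + 30*sqrt(2)*d + 440*d - 1200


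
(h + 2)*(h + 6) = h^2 + 8*h + 12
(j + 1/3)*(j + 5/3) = j^2 + 2*j + 5/9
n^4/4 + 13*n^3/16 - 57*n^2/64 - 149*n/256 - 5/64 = (n/4 + 1)*(n - 5/4)*(n + 1/4)^2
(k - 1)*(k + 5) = k^2 + 4*k - 5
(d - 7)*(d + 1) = d^2 - 6*d - 7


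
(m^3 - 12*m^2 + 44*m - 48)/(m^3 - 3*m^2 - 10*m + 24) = (m - 6)/(m + 3)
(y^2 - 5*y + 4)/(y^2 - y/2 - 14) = 2*(y - 1)/(2*y + 7)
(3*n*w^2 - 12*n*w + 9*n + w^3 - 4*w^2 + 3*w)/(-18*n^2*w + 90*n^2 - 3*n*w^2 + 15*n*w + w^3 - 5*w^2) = (w^2 - 4*w + 3)/(-6*n*w + 30*n + w^2 - 5*w)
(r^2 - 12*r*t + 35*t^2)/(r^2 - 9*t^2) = (r^2 - 12*r*t + 35*t^2)/(r^2 - 9*t^2)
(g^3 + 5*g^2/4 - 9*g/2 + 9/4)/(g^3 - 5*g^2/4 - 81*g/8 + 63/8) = 2*(g - 1)/(2*g - 7)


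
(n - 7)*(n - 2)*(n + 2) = n^3 - 7*n^2 - 4*n + 28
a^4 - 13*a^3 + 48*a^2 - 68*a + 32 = (a - 8)*(a - 2)^2*(a - 1)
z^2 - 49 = (z - 7)*(z + 7)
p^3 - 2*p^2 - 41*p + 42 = (p - 7)*(p - 1)*(p + 6)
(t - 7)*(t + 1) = t^2 - 6*t - 7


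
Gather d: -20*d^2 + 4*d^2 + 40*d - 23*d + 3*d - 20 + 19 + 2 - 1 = -16*d^2 + 20*d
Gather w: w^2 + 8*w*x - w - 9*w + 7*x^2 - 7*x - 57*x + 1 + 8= w^2 + w*(8*x - 10) + 7*x^2 - 64*x + 9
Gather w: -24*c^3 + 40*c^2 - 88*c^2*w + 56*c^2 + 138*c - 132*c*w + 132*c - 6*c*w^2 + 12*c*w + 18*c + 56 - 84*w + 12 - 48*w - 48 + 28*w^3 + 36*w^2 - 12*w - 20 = -24*c^3 + 96*c^2 + 288*c + 28*w^3 + w^2*(36 - 6*c) + w*(-88*c^2 - 120*c - 144)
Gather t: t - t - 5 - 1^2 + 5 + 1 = 0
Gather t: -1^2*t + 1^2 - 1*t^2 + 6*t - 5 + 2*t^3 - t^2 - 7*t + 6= 2*t^3 - 2*t^2 - 2*t + 2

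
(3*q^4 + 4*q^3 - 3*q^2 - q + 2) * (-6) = -18*q^4 - 24*q^3 + 18*q^2 + 6*q - 12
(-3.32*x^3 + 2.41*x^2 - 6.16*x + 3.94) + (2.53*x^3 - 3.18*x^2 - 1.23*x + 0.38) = -0.79*x^3 - 0.77*x^2 - 7.39*x + 4.32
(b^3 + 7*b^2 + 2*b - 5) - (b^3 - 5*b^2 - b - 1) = 12*b^2 + 3*b - 4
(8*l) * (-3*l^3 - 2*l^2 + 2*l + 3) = -24*l^4 - 16*l^3 + 16*l^2 + 24*l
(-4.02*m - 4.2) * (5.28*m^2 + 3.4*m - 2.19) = -21.2256*m^3 - 35.844*m^2 - 5.4762*m + 9.198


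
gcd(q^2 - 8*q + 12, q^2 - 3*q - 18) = q - 6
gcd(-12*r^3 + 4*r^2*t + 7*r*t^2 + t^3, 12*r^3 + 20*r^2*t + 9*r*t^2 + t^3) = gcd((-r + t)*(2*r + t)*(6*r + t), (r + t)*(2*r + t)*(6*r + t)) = 12*r^2 + 8*r*t + t^2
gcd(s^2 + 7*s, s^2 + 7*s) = s^2 + 7*s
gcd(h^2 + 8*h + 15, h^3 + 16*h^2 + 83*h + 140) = h + 5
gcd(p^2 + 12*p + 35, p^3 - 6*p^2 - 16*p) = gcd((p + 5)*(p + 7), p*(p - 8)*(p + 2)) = 1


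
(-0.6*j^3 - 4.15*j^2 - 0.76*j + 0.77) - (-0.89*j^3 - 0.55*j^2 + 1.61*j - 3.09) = 0.29*j^3 - 3.6*j^2 - 2.37*j + 3.86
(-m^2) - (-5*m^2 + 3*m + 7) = 4*m^2 - 3*m - 7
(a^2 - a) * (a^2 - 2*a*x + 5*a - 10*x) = a^4 - 2*a^3*x + 4*a^3 - 8*a^2*x - 5*a^2 + 10*a*x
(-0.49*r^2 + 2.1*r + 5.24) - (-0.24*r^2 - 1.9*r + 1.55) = -0.25*r^2 + 4.0*r + 3.69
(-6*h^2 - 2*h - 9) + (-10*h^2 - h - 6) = -16*h^2 - 3*h - 15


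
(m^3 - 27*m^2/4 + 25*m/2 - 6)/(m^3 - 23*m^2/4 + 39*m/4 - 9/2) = (m - 4)/(m - 3)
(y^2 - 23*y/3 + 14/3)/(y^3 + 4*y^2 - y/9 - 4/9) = 3*(3*y^2 - 23*y + 14)/(9*y^3 + 36*y^2 - y - 4)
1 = 1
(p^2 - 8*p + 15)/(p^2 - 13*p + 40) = (p - 3)/(p - 8)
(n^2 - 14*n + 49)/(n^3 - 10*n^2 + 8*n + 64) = (n^2 - 14*n + 49)/(n^3 - 10*n^2 + 8*n + 64)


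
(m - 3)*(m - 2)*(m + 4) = m^3 - m^2 - 14*m + 24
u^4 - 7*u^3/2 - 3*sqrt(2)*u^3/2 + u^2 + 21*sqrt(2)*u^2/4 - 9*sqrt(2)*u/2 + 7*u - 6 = (u - 2)*(u - 3/2)*(u - 2*sqrt(2))*(u + sqrt(2)/2)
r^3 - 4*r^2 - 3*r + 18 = (r - 3)^2*(r + 2)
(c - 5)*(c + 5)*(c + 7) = c^3 + 7*c^2 - 25*c - 175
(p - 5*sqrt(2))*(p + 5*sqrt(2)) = p^2 - 50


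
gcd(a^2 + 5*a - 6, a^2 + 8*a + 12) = a + 6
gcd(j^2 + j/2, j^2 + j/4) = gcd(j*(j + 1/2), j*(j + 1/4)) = j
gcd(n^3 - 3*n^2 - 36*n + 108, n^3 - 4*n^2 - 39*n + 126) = n^2 + 3*n - 18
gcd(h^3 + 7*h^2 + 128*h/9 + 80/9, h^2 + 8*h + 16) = h + 4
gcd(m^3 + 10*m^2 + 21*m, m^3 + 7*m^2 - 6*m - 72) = 1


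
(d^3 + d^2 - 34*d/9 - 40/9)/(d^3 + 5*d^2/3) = 1 - 2/(3*d) - 8/(3*d^2)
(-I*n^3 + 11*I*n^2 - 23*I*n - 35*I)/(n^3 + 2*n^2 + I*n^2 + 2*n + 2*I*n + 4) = I*(-n^3 + 11*n^2 - 23*n - 35)/(n^3 + n^2*(2 + I) + 2*n*(1 + I) + 4)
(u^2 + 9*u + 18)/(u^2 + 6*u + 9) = (u + 6)/(u + 3)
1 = 1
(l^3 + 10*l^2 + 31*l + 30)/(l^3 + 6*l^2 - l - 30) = (l + 2)/(l - 2)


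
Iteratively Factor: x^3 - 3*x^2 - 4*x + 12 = (x - 2)*(x^2 - x - 6) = (x - 3)*(x - 2)*(x + 2)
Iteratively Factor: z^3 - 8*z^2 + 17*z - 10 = (z - 1)*(z^2 - 7*z + 10) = (z - 5)*(z - 1)*(z - 2)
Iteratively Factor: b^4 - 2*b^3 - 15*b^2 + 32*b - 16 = (b - 4)*(b^3 + 2*b^2 - 7*b + 4) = (b - 4)*(b - 1)*(b^2 + 3*b - 4) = (b - 4)*(b - 1)*(b + 4)*(b - 1)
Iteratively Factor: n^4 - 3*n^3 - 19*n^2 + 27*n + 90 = (n - 3)*(n^3 - 19*n - 30) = (n - 3)*(n + 2)*(n^2 - 2*n - 15) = (n - 5)*(n - 3)*(n + 2)*(n + 3)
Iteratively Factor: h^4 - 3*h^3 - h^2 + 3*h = (h - 1)*(h^3 - 2*h^2 - 3*h) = (h - 3)*(h - 1)*(h^2 + h) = (h - 3)*(h - 1)*(h + 1)*(h)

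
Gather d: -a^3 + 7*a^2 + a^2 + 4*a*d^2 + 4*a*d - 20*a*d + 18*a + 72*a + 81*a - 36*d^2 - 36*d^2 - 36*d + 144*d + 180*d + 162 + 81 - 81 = -a^3 + 8*a^2 + 171*a + d^2*(4*a - 72) + d*(288 - 16*a) + 162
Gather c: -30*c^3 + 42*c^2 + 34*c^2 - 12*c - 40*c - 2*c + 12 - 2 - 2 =-30*c^3 + 76*c^2 - 54*c + 8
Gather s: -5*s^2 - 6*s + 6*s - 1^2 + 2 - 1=-5*s^2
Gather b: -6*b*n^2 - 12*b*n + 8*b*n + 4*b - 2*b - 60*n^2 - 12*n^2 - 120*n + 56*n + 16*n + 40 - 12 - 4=b*(-6*n^2 - 4*n + 2) - 72*n^2 - 48*n + 24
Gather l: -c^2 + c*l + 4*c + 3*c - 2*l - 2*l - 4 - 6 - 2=-c^2 + 7*c + l*(c - 4) - 12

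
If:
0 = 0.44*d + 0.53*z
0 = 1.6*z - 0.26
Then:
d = -0.20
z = 0.16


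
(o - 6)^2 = o^2 - 12*o + 36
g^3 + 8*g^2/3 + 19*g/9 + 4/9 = (g + 1/3)*(g + 1)*(g + 4/3)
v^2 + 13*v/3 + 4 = (v + 4/3)*(v + 3)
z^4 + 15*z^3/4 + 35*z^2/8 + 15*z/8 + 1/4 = (z + 1/4)*(z + 1/2)*(z + 1)*(z + 2)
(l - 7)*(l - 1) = l^2 - 8*l + 7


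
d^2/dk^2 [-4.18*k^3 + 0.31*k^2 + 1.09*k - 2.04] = 0.62 - 25.08*k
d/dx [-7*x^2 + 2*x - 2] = 2 - 14*x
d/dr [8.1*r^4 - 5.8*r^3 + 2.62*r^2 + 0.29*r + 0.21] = 32.4*r^3 - 17.4*r^2 + 5.24*r + 0.29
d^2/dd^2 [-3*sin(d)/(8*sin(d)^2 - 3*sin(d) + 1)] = 3*(64*sin(d)^5 + 24*sin(d)^4 - 176*sin(d)^3 + 3*sin(d)^2 + 49*sin(d) - 6)/(8*sin(d)^2 - 3*sin(d) + 1)^3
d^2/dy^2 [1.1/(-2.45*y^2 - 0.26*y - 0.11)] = (13.2055*y^2 + 1.4014*y - 1.1*(4.9*y + 0.26)*(9.8*y + 0.52) + 0.5929)/(2.45*y^2 + 0.26*y + 0.11)^3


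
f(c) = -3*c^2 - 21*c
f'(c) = -6*c - 21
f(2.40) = -67.68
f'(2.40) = -35.40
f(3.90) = -127.53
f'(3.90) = -44.40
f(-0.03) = 0.63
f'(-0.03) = -20.82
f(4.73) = -166.45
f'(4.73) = -49.38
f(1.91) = -51.05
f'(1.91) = -32.46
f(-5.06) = 29.45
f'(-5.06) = 9.36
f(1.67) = -43.44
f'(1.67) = -31.02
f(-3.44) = 36.74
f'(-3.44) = -0.36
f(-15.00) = -360.00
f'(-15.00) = 69.00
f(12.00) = -684.00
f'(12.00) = -93.00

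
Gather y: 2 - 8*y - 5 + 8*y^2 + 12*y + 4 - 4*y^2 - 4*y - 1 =4*y^2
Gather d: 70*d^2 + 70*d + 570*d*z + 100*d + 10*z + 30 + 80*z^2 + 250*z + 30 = 70*d^2 + d*(570*z + 170) + 80*z^2 + 260*z + 60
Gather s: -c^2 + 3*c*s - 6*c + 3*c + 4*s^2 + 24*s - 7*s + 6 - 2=-c^2 - 3*c + 4*s^2 + s*(3*c + 17) + 4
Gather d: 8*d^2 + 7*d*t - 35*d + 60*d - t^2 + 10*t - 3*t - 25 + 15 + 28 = 8*d^2 + d*(7*t + 25) - t^2 + 7*t + 18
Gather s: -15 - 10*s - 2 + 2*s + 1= -8*s - 16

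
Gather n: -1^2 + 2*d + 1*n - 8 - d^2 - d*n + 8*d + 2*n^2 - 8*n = -d^2 + 10*d + 2*n^2 + n*(-d - 7) - 9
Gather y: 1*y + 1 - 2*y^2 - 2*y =-2*y^2 - y + 1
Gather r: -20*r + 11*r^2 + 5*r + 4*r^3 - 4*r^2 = 4*r^3 + 7*r^2 - 15*r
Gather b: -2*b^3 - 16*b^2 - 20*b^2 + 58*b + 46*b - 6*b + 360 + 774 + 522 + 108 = -2*b^3 - 36*b^2 + 98*b + 1764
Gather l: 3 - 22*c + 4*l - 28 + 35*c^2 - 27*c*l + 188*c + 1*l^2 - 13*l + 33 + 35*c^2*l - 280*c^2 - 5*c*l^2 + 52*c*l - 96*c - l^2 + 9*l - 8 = -245*c^2 - 5*c*l^2 + 70*c + l*(35*c^2 + 25*c)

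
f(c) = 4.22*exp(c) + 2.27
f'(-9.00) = 0.00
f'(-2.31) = 0.42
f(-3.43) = 2.41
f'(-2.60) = 0.31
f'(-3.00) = 0.21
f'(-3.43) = 0.14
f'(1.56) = 20.08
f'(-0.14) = 3.67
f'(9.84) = 79208.20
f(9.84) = 79210.47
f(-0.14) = 5.94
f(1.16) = 15.73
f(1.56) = 22.35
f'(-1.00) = 1.55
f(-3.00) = 2.48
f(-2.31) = 2.69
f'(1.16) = 13.46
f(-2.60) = 2.58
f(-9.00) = 2.27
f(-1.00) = 3.82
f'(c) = 4.22*exp(c)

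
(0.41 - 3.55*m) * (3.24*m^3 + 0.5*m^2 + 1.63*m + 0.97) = -11.502*m^4 - 0.4466*m^3 - 5.5815*m^2 - 2.7752*m + 0.3977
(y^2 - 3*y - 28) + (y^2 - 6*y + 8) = 2*y^2 - 9*y - 20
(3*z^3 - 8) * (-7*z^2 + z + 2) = -21*z^5 + 3*z^4 + 6*z^3 + 56*z^2 - 8*z - 16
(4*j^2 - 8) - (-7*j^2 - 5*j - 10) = 11*j^2 + 5*j + 2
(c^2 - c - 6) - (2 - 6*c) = c^2 + 5*c - 8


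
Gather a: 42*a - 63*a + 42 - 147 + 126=21 - 21*a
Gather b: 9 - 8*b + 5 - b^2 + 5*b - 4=-b^2 - 3*b + 10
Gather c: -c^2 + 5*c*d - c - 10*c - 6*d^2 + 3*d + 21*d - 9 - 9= -c^2 + c*(5*d - 11) - 6*d^2 + 24*d - 18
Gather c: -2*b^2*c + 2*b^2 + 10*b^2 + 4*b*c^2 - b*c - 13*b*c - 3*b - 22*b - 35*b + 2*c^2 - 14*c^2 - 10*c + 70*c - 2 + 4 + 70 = 12*b^2 - 60*b + c^2*(4*b - 12) + c*(-2*b^2 - 14*b + 60) + 72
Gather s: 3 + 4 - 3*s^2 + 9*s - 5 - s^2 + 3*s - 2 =-4*s^2 + 12*s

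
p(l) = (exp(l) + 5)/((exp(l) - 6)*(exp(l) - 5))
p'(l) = exp(l)/((exp(l) - 6)*(exp(l) - 5)) - (exp(l) + 5)*exp(l)/((exp(l) - 6)*(exp(l) - 5)^2) - (exp(l) + 5)*exp(l)/((exp(l) - 6)^2*(exp(l) - 5))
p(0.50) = 0.46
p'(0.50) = 0.51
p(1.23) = 2.07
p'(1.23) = 8.07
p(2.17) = 1.33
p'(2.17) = -6.46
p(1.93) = 7.07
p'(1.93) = -76.48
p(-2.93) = 0.17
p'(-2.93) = 0.01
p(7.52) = 0.00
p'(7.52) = -0.00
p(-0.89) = 0.21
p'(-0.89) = 0.05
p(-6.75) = 0.17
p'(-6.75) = 0.00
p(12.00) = 0.00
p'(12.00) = 0.00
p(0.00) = 0.30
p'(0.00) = 0.18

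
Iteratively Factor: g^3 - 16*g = (g)*(g^2 - 16) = g*(g + 4)*(g - 4)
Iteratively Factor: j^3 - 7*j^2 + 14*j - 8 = (j - 1)*(j^2 - 6*j + 8) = (j - 4)*(j - 1)*(j - 2)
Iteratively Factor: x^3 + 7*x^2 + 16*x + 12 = (x + 3)*(x^2 + 4*x + 4) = (x + 2)*(x + 3)*(x + 2)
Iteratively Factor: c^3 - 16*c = (c + 4)*(c^2 - 4*c) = (c - 4)*(c + 4)*(c)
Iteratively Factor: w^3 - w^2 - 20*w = (w - 5)*(w^2 + 4*w) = (w - 5)*(w + 4)*(w)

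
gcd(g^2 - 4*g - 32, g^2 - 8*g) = g - 8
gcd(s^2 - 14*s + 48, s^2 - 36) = s - 6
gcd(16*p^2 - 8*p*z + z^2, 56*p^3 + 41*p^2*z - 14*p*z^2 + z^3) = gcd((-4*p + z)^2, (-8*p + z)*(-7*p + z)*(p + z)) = 1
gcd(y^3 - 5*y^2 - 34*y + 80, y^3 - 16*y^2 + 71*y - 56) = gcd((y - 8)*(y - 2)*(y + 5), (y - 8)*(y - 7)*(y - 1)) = y - 8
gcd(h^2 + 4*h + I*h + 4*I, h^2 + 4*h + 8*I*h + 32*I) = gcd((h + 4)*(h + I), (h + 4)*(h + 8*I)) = h + 4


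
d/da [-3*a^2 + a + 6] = 1 - 6*a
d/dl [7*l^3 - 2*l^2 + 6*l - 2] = 21*l^2 - 4*l + 6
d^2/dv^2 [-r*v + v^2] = 2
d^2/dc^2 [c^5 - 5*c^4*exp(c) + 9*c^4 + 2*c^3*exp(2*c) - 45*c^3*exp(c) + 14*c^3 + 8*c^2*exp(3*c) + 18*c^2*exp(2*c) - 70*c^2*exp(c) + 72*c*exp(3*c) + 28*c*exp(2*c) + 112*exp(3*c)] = -5*c^4*exp(c) + 8*c^3*exp(2*c) - 85*c^3*exp(c) + 20*c^3 + 72*c^2*exp(3*c) + 96*c^2*exp(2*c) - 400*c^2*exp(c) + 108*c^2 + 744*c*exp(3*c) + 268*c*exp(2*c) - 550*c*exp(c) + 84*c + 1456*exp(3*c) + 148*exp(2*c) - 140*exp(c)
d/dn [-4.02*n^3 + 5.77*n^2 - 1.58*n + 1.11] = -12.06*n^2 + 11.54*n - 1.58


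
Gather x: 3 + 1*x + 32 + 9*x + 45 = 10*x + 80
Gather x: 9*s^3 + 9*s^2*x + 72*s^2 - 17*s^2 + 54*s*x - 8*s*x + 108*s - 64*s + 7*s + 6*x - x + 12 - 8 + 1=9*s^3 + 55*s^2 + 51*s + x*(9*s^2 + 46*s + 5) + 5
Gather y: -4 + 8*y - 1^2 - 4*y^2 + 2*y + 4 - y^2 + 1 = -5*y^2 + 10*y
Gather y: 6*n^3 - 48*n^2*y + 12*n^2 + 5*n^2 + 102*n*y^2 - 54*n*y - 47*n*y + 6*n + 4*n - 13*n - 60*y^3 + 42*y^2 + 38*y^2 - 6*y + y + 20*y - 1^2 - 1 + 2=6*n^3 + 17*n^2 - 3*n - 60*y^3 + y^2*(102*n + 80) + y*(-48*n^2 - 101*n + 15)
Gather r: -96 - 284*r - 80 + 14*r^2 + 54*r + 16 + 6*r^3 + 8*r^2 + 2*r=6*r^3 + 22*r^2 - 228*r - 160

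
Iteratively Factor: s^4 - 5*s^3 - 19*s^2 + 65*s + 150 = (s + 3)*(s^3 - 8*s^2 + 5*s + 50) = (s - 5)*(s + 3)*(s^2 - 3*s - 10) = (s - 5)*(s + 2)*(s + 3)*(s - 5)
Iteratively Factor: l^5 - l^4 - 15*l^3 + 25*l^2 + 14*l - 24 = (l - 2)*(l^4 + l^3 - 13*l^2 - l + 12) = (l - 2)*(l - 1)*(l^3 + 2*l^2 - 11*l - 12) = (l - 2)*(l - 1)*(l + 1)*(l^2 + l - 12) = (l - 3)*(l - 2)*(l - 1)*(l + 1)*(l + 4)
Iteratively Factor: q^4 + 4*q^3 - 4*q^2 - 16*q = (q)*(q^3 + 4*q^2 - 4*q - 16) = q*(q - 2)*(q^2 + 6*q + 8) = q*(q - 2)*(q + 4)*(q + 2)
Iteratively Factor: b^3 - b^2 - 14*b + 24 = (b + 4)*(b^2 - 5*b + 6) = (b - 2)*(b + 4)*(b - 3)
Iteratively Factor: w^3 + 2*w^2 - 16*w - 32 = (w + 2)*(w^2 - 16) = (w + 2)*(w + 4)*(w - 4)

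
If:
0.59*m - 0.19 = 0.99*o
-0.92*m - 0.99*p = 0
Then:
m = -1.07608695652174*p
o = -0.641304347826087*p - 0.191919191919192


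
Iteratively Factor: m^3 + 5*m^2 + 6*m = (m + 3)*(m^2 + 2*m) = m*(m + 3)*(m + 2)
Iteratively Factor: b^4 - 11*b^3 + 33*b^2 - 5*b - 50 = (b + 1)*(b^3 - 12*b^2 + 45*b - 50) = (b - 2)*(b + 1)*(b^2 - 10*b + 25) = (b - 5)*(b - 2)*(b + 1)*(b - 5)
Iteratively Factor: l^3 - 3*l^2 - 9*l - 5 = (l + 1)*(l^2 - 4*l - 5) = (l - 5)*(l + 1)*(l + 1)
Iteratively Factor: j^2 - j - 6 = (j + 2)*(j - 3)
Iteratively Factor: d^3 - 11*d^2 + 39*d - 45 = (d - 3)*(d^2 - 8*d + 15) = (d - 5)*(d - 3)*(d - 3)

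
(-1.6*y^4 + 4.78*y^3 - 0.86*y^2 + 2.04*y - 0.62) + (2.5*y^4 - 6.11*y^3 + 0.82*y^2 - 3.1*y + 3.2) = 0.9*y^4 - 1.33*y^3 - 0.04*y^2 - 1.06*y + 2.58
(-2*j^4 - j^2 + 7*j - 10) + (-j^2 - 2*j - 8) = -2*j^4 - 2*j^2 + 5*j - 18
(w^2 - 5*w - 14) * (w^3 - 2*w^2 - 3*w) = w^5 - 7*w^4 - 7*w^3 + 43*w^2 + 42*w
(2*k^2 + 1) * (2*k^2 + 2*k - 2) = 4*k^4 + 4*k^3 - 2*k^2 + 2*k - 2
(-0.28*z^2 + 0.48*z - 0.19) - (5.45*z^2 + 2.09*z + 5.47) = -5.73*z^2 - 1.61*z - 5.66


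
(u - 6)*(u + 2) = u^2 - 4*u - 12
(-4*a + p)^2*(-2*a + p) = -32*a^3 + 32*a^2*p - 10*a*p^2 + p^3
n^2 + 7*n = n*(n + 7)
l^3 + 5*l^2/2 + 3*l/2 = l*(l + 1)*(l + 3/2)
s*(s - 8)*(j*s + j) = j*s^3 - 7*j*s^2 - 8*j*s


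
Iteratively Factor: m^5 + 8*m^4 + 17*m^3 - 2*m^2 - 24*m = (m + 4)*(m^4 + 4*m^3 + m^2 - 6*m) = (m - 1)*(m + 4)*(m^3 + 5*m^2 + 6*m) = (m - 1)*(m + 2)*(m + 4)*(m^2 + 3*m) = (m - 1)*(m + 2)*(m + 3)*(m + 4)*(m)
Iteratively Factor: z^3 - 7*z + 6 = (z - 2)*(z^2 + 2*z - 3) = (z - 2)*(z - 1)*(z + 3)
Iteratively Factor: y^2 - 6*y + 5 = (y - 1)*(y - 5)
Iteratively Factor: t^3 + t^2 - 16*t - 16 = (t + 4)*(t^2 - 3*t - 4) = (t + 1)*(t + 4)*(t - 4)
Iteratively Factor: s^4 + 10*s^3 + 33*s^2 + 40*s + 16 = (s + 4)*(s^3 + 6*s^2 + 9*s + 4) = (s + 1)*(s + 4)*(s^2 + 5*s + 4) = (s + 1)*(s + 4)^2*(s + 1)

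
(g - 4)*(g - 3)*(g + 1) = g^3 - 6*g^2 + 5*g + 12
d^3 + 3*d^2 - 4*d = d*(d - 1)*(d + 4)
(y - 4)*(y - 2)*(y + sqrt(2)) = y^3 - 6*y^2 + sqrt(2)*y^2 - 6*sqrt(2)*y + 8*y + 8*sqrt(2)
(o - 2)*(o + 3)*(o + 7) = o^3 + 8*o^2 + o - 42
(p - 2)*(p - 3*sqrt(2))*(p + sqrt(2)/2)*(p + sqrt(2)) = p^4 - 3*sqrt(2)*p^3/2 - 2*p^3 - 8*p^2 + 3*sqrt(2)*p^2 - 3*sqrt(2)*p + 16*p + 6*sqrt(2)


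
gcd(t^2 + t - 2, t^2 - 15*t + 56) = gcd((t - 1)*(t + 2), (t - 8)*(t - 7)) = 1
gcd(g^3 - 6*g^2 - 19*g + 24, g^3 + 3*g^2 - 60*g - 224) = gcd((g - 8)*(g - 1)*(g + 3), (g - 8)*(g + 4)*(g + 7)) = g - 8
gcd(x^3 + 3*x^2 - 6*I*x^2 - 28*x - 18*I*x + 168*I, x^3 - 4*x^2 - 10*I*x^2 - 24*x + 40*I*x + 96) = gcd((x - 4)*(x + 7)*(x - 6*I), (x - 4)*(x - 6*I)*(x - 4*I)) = x^2 + x*(-4 - 6*I) + 24*I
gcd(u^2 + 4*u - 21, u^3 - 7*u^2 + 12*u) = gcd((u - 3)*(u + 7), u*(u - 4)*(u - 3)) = u - 3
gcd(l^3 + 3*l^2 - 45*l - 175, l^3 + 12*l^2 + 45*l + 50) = l^2 + 10*l + 25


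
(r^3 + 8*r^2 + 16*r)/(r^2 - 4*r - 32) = r*(r + 4)/(r - 8)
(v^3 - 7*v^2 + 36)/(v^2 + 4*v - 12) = (v^3 - 7*v^2 + 36)/(v^2 + 4*v - 12)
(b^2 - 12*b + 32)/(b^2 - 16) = (b - 8)/(b + 4)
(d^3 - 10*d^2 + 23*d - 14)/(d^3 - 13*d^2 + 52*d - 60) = (d^2 - 8*d + 7)/(d^2 - 11*d + 30)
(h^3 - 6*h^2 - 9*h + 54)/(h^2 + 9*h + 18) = (h^2 - 9*h + 18)/(h + 6)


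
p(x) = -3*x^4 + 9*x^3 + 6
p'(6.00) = -1620.00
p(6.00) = -1938.00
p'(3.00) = -81.00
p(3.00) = 6.00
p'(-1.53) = 106.18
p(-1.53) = -42.67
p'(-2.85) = 497.10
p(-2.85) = -400.27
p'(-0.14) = 0.56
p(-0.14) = 5.97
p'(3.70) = -238.21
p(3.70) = -100.37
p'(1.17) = 17.74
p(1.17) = 14.79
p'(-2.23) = 267.34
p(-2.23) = -168.00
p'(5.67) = -1319.39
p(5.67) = -1454.10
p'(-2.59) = 389.61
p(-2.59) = -285.36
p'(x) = -12*x^3 + 27*x^2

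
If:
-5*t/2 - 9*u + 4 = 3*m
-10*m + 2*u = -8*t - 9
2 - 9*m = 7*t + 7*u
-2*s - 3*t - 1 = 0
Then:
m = 751/1864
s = 146/233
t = -175/233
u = 967/1864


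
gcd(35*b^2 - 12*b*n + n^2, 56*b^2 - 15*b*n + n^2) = 7*b - n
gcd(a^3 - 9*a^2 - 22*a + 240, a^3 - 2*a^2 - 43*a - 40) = a^2 - 3*a - 40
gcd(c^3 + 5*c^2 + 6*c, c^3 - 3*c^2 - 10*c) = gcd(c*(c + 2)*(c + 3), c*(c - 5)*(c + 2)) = c^2 + 2*c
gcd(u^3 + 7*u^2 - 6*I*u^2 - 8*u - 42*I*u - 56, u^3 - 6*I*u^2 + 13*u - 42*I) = u - 2*I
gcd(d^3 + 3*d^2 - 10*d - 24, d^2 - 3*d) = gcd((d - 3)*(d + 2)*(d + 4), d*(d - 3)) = d - 3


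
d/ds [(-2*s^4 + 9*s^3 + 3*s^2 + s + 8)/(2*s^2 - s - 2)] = (-8*s^5 + 24*s^4 - 2*s^3 - 59*s^2 - 44*s + 6)/(4*s^4 - 4*s^3 - 7*s^2 + 4*s + 4)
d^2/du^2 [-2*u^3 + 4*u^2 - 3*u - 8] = 8 - 12*u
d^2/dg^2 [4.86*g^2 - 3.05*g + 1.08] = 9.72000000000000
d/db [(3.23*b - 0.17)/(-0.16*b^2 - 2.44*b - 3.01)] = (0.5168*b^2 - 0.0544000000000002*b - 10.1371)/(0.0256*b^4 + 0.7808*b^3 + 6.9168*b^2 + 14.6888*b + 9.0601)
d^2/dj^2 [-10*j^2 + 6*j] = -20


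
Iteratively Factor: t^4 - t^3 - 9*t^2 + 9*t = (t - 3)*(t^3 + 2*t^2 - 3*t) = (t - 3)*(t - 1)*(t^2 + 3*t) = t*(t - 3)*(t - 1)*(t + 3)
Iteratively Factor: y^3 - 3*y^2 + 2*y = (y)*(y^2 - 3*y + 2) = y*(y - 1)*(y - 2)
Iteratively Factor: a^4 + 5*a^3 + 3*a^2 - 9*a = (a - 1)*(a^3 + 6*a^2 + 9*a) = (a - 1)*(a + 3)*(a^2 + 3*a) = a*(a - 1)*(a + 3)*(a + 3)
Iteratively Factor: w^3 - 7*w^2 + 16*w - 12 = (w - 2)*(w^2 - 5*w + 6) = (w - 2)^2*(w - 3)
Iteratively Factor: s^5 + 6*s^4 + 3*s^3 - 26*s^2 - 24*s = (s + 1)*(s^4 + 5*s^3 - 2*s^2 - 24*s) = s*(s + 1)*(s^3 + 5*s^2 - 2*s - 24) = s*(s - 2)*(s + 1)*(s^2 + 7*s + 12) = s*(s - 2)*(s + 1)*(s + 4)*(s + 3)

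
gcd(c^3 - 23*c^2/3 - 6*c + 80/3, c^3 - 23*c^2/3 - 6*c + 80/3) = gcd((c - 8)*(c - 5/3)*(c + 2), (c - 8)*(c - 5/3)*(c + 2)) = c^3 - 23*c^2/3 - 6*c + 80/3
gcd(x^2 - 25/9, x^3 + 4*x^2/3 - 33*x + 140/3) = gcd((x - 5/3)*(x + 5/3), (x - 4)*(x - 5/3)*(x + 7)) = x - 5/3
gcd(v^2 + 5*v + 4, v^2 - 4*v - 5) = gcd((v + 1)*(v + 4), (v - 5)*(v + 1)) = v + 1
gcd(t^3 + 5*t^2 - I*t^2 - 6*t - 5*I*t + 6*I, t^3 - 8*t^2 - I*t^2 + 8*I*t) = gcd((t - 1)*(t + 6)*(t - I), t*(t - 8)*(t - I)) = t - I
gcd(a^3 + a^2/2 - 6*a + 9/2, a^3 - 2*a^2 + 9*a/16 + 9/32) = a - 3/2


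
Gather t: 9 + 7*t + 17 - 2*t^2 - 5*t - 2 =-2*t^2 + 2*t + 24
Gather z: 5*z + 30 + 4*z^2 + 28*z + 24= 4*z^2 + 33*z + 54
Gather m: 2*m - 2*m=0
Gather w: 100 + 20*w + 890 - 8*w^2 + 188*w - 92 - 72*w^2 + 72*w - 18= -80*w^2 + 280*w + 880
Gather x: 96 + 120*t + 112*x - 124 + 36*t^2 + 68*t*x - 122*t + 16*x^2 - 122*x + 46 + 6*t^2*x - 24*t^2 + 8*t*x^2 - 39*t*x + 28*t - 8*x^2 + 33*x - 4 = 12*t^2 + 26*t + x^2*(8*t + 8) + x*(6*t^2 + 29*t + 23) + 14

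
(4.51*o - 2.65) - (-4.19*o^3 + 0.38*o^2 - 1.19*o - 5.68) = 4.19*o^3 - 0.38*o^2 + 5.7*o + 3.03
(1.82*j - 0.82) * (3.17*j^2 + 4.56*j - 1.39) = 5.7694*j^3 + 5.6998*j^2 - 6.269*j + 1.1398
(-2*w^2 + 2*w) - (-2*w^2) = 2*w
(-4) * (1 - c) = 4*c - 4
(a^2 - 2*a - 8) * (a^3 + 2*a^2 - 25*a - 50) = a^5 - 37*a^3 - 16*a^2 + 300*a + 400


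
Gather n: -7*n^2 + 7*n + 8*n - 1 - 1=-7*n^2 + 15*n - 2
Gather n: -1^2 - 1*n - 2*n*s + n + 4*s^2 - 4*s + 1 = -2*n*s + 4*s^2 - 4*s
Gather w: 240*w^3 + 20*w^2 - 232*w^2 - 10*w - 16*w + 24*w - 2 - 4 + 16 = 240*w^3 - 212*w^2 - 2*w + 10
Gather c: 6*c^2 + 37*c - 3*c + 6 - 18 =6*c^2 + 34*c - 12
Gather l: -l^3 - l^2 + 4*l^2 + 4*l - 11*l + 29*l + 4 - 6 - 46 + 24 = -l^3 + 3*l^2 + 22*l - 24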